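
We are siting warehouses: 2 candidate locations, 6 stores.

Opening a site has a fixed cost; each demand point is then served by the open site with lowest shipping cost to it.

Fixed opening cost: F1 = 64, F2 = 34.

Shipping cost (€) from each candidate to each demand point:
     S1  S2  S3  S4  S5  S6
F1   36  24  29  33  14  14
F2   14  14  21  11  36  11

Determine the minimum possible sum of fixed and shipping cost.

141

Open {F2}: assign each demand point to its cheapest open site.
  S1→F2 14, S2→F2 14, S3→F2 21, S4→F2 11, S5→F2 36, S6→F2 11
  shipping cost 107, fixed 34 → total 141.
Compare {F1, F2}: shipping cost 85 + fixed 98 = 183.
Compare {F1}: shipping cost 150 + fixed 64 = 214.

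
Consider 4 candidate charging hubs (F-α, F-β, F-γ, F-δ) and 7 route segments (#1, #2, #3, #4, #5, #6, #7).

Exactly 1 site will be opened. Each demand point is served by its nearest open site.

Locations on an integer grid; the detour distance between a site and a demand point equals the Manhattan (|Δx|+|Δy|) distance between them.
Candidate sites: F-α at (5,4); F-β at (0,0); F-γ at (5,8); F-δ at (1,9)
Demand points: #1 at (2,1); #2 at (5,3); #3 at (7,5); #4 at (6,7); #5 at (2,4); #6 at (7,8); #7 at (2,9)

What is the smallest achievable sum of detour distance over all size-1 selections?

Open {F-α}.
  #1→F-α 6, #2→F-α 1, #3→F-α 3, #4→F-α 4, #5→F-α 3, #6→F-α 6, #7→F-α 8  ⇒ total 31.
Compare {F-γ}: total 35.
Compare {F-δ}: total 50.
No size-1 selection does better; minimum is 31.

31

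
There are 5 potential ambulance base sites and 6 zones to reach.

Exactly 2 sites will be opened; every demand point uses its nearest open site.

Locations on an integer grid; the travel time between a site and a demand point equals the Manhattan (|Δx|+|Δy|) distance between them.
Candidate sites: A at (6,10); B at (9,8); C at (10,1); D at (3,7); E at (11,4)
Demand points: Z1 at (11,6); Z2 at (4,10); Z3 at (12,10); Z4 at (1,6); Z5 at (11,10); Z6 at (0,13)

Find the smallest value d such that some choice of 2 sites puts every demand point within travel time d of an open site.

Open {A, B}.
  Farthest demand point is Z4 at travel time 9 (to A); all others are ≤ 9.
With {A, C} the worst case is 9.
With {A, D} the worst case is 9.
No size-2 selection achieves below 9.

9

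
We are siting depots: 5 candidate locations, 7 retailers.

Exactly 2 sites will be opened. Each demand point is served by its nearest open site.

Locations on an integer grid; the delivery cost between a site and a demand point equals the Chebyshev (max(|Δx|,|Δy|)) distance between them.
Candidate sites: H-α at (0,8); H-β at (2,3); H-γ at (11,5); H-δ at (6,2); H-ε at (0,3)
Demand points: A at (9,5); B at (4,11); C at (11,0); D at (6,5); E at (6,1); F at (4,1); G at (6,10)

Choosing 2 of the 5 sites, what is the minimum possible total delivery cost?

Open {H-α, H-δ}.
  A→H-δ 3, B→H-α 4, C→H-δ 5, D→H-δ 3, E→H-δ 1, F→H-δ 2, G→H-α 6  ⇒ total 24.
Compare {H-γ, H-δ}: total 25.
Compare {H-β, H-γ}: total 29.
No size-2 selection does better; minimum is 24.

24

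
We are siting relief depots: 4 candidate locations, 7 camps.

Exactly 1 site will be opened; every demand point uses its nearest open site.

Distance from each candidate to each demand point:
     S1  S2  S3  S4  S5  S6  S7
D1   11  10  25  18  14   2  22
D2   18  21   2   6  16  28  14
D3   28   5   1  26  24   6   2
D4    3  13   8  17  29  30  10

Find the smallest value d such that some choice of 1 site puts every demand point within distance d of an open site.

Open {D1}.
  Farthest demand point is S3 at distance 25 (to D1); all others are ≤ 25.
With {D2} the worst case is 28.
With {D3} the worst case is 28.
No size-1 selection achieves below 25.

25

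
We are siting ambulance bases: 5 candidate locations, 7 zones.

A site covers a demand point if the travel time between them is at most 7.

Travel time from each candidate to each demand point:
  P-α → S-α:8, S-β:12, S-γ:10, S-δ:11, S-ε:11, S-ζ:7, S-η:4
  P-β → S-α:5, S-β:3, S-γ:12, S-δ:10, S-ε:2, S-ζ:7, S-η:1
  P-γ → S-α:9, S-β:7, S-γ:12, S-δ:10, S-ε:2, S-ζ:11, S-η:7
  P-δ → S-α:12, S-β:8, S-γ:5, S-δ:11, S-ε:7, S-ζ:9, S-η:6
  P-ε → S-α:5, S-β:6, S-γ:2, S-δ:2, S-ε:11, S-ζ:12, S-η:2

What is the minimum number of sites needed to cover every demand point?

2

Coverage sets (demand points within 7 of each site):
  P-α: {S-ζ, S-η}
  P-β: {S-α, S-β, S-ε, S-ζ, S-η}
  P-γ: {S-β, S-ε, S-η}
  P-δ: {S-γ, S-ε, S-η}
  P-ε: {S-α, S-β, S-γ, S-δ, S-η}
No single site covers all 7 demand points.
But {P-β, P-ε} covers everything, so the minimum is 2.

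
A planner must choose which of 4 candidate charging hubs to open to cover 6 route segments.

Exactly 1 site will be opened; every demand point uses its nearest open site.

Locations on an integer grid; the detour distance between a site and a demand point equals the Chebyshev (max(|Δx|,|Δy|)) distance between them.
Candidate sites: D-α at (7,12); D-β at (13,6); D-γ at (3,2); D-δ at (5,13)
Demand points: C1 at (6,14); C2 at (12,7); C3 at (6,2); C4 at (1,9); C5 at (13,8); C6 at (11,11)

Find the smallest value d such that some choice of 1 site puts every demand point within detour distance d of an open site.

Open {D-α}.
  Farthest demand point is C3 at detour distance 10 (to D-α); all others are ≤ 10.
With {D-δ} the worst case is 11.
With {D-β} the worst case is 12.
No size-1 selection achieves below 10.

10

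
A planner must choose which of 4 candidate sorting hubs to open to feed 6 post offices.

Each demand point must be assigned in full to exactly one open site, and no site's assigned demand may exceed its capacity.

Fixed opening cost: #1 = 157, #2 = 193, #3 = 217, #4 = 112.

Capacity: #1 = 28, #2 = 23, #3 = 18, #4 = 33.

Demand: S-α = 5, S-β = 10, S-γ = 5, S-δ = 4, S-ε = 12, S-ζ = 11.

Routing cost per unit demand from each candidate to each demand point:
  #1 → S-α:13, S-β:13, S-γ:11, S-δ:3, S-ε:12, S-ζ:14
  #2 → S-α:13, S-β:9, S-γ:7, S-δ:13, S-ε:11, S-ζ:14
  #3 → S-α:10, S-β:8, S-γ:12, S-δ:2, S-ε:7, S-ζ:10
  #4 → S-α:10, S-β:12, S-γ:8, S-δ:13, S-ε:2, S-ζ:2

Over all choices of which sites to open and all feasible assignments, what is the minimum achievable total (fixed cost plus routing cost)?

Open {#1, #4}; cheapest assignment that respects the capacities:
  #1 (cap 28, load 14): S-β, S-δ — cost 10×13 + 4×3 = 142
  #4 (cap 33, load 33): S-α, S-γ, S-ε, S-ζ — cost 5×10 + 5×8 + 12×2 + 11×2 = 136
  Shipping 278, fixed 269 → total 547.
  Any other capacity-feasible assignment to {#1, #4} ships for at least 278.
Compare {#3, #4}: its best feasible assignment gives total 553.
Compare {#2, #4}: its best feasible assignment gives total 578.
Every other set of open sites that can feasibly serve all demand totals ≥ 553 even under its best assignment. Minimum: 547.

547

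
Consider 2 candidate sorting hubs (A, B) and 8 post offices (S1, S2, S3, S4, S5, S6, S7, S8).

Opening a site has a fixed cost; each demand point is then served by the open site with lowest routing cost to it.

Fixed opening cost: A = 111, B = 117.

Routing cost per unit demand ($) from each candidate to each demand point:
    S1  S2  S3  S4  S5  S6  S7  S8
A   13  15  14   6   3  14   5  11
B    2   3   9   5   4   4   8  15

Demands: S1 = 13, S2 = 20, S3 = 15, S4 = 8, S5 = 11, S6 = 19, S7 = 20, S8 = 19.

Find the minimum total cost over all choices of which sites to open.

Open {A, B}: assign each demand point to its cheapest open site.
  S1→B 13×2=26, S2→B 20×3=60, S3→B 15×9=135, S4→B 8×5=40, S5→A 11×3=33, S6→B 19×4=76, S7→A 20×5=100, S8→A 19×11=209
  routing cost 679, fixed 228 → total 907.
Compare {B}: routing cost 826 + fixed 117 = 943.
Compare {A}: routing cost 1335 + fixed 111 = 1446.

907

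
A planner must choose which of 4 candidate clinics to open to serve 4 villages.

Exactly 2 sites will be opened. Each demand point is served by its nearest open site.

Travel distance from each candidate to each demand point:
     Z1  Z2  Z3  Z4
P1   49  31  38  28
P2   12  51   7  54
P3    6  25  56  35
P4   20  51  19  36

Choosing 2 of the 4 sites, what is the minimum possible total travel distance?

73

Open {P2, P3}.
  Z1→P3 6, Z2→P3 25, Z3→P2 7, Z4→P3 35  ⇒ total 73.
Compare {P1, P2}: total 78.
Compare {P3, P4}: total 85.
No size-2 selection does better; minimum is 73.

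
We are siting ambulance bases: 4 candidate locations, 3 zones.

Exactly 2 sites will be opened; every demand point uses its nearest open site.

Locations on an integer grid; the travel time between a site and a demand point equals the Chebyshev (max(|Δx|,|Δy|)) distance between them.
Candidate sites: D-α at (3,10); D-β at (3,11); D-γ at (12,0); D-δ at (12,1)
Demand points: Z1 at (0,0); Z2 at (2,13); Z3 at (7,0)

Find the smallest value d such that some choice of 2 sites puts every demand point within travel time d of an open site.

10

Open {D-α, D-β}.
  Farthest demand point is Z1 at travel time 10 (to D-α); all others are ≤ 10.
With {D-α, D-γ} the worst case is 10.
With {D-α, D-δ} the worst case is 10.
No size-2 selection achieves below 10.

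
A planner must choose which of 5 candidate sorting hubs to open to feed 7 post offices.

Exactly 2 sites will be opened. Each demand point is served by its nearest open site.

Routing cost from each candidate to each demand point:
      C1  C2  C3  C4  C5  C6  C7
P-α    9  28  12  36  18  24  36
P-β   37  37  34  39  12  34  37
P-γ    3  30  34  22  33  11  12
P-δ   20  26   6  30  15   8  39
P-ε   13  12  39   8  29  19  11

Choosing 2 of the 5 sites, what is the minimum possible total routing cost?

Open {P-δ, P-ε}.
  C1→P-ε 13, C2→P-ε 12, C3→P-δ 6, C4→P-ε 8, C5→P-δ 15, C6→P-δ 8, C7→P-ε 11  ⇒ total 73.
Compare {P-α, P-ε}: total 89.
Compare {P-γ, P-δ}: total 92.
No size-2 selection does better; minimum is 73.

73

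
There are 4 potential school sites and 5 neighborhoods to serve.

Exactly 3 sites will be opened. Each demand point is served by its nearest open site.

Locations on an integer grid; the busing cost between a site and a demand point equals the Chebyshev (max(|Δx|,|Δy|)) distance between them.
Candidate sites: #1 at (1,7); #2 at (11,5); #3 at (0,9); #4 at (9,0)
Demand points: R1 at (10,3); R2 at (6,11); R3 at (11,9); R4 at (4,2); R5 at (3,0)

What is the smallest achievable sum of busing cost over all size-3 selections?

22

Open {#1, #2, #4}.
  R1→#2 2, R2→#1 5, R3→#2 4, R4→#1 5, R5→#4 6  ⇒ total 22.
Compare {#1, #2, #3}: total 23.
Compare {#2, #3, #4}: total 23.
No size-3 selection does better; minimum is 22.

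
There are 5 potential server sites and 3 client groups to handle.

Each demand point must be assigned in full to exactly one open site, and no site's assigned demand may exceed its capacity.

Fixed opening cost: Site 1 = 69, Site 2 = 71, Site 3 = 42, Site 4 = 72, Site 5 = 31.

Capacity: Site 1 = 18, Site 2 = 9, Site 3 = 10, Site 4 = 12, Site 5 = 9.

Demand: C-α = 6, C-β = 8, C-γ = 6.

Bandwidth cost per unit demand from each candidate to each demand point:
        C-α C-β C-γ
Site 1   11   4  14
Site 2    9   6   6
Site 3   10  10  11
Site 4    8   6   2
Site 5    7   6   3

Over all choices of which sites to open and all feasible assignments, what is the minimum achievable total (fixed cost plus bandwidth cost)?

Open {Site 4, Site 5}; cheapest assignment that respects the capacities:
  Site 4 (cap 12, load 12): C-α, C-γ — cost 6×8 + 6×2 = 60
  Site 5 (cap 9, load 8): C-β — cost 8×6 = 48
  Shipping 108, fixed 103 → total 211.
  Any other capacity-feasible assignment to {Site 4, Site 5} ships for at least 108.
Compare {Site 1, Site 5}: its best feasible assignment gives total 216.
Compare {Site 1, Site 4}: its best feasible assignment gives total 233.
Every other set of open sites that can feasibly serve all demand totals ≥ 216 even under its best assignment. Minimum: 211.

211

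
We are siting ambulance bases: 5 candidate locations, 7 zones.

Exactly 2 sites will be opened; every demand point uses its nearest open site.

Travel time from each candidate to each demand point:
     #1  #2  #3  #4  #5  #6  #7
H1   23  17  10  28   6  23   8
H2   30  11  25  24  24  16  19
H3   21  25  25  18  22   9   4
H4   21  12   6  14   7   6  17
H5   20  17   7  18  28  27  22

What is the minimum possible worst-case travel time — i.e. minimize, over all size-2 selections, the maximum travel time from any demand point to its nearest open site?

Open {H4, H5}.
  Farthest demand point is #1 at travel time 20 (to H5); all others are ≤ 20.
With {H1, H3} the worst case is 21.
With {H1, H4} the worst case is 21.
No size-2 selection achieves below 20.

20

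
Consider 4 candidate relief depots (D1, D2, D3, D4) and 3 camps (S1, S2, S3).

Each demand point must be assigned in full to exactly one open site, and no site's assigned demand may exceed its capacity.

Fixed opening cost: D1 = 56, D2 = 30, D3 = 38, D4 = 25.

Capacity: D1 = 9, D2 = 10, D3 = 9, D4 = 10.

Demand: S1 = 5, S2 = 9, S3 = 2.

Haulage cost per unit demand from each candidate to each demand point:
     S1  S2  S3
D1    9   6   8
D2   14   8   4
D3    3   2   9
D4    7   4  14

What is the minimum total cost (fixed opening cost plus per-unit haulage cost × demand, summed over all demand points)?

Open {D3, D4}; cheapest assignment that respects the capacities:
  D3 (cap 9, load 7): S1, S3 — cost 5×3 + 2×9 = 33
  D4 (cap 10, load 9): S2 — cost 9×4 = 36
  Shipping 69, fixed 63 → total 132.
  Any other capacity-feasible assignment to {D3, D4} ships for at least 69.
Compare {D2, D3, D4}: its best feasible assignment gives total 152.
Compare {D2, D3}: its best feasible assignment gives total 164.
Every other set of open sites that can feasibly serve all demand totals ≥ 152 even under its best assignment. Minimum: 132.

132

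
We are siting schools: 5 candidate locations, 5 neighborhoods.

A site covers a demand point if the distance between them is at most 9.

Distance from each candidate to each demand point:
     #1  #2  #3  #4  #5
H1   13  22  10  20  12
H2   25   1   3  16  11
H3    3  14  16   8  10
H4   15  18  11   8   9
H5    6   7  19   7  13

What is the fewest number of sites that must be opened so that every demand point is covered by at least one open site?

3

Coverage sets (demand points within 9 of each site):
  H1: {}
  H2: {#2, #3}
  H3: {#1, #4}
  H4: {#4, #5}
  H5: {#1, #2, #4}
No 2 sites suffice: every size-2 union leaves at least one demand point uncovered.
But {H2, H3, H4} covers everything, so the minimum is 3.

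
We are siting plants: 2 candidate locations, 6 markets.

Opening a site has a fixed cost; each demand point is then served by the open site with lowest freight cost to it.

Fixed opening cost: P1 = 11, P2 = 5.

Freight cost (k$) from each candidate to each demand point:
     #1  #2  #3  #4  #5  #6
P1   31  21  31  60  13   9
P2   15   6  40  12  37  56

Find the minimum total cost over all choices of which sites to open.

102

Open {P1, P2}: assign each demand point to its cheapest open site.
  #1→P2 15, #2→P2 6, #3→P1 31, #4→P2 12, #5→P1 13, #6→P1 9
  freight cost 86, fixed 16 → total 102.
Compare {P2}: freight cost 166 + fixed 5 = 171.
Compare {P1}: freight cost 165 + fixed 11 = 176.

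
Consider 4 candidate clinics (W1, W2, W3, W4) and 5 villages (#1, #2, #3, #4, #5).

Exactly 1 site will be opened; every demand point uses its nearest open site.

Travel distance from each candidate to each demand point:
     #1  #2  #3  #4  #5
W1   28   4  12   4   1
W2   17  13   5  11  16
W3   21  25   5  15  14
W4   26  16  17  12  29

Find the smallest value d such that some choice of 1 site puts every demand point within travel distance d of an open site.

Open {W2}.
  Farthest demand point is #1 at travel distance 17 (to W2); all others are ≤ 17.
With {W3} the worst case is 25.
With {W1} the worst case is 28.
No size-1 selection achieves below 17.

17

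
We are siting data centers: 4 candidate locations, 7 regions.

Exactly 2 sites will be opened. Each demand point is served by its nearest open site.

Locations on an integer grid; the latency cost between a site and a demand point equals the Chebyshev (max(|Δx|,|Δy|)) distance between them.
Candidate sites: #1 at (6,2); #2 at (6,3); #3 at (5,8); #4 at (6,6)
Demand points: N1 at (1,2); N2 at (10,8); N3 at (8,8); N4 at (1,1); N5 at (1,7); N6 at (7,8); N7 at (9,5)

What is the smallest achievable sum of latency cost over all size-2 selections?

Open {#3, #4}.
  N1→#4 5, N2→#4 4, N3→#4 2, N4→#4 5, N5→#3 4, N6→#3 2, N7→#4 3  ⇒ total 25.
Compare {#1, #4}: total 26.
Compare {#2, #4}: total 26.
No size-2 selection does better; minimum is 25.

25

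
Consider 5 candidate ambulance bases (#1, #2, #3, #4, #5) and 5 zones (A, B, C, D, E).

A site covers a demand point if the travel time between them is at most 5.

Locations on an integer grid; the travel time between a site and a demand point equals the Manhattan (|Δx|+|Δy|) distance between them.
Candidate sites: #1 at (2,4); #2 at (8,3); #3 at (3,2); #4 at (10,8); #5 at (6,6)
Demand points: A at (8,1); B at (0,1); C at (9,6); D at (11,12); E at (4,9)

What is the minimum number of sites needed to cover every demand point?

Coverage sets (demand points within 5 of each site):
  #1: {B}
  #2: {A, C}
  #3: {B}
  #4: {C, D}
  #5: {C, E}
No 3 sites suffice: every size-3 union leaves at least one demand point uncovered.
But {#1, #2, #4, #5} covers everything, so the minimum is 4.

4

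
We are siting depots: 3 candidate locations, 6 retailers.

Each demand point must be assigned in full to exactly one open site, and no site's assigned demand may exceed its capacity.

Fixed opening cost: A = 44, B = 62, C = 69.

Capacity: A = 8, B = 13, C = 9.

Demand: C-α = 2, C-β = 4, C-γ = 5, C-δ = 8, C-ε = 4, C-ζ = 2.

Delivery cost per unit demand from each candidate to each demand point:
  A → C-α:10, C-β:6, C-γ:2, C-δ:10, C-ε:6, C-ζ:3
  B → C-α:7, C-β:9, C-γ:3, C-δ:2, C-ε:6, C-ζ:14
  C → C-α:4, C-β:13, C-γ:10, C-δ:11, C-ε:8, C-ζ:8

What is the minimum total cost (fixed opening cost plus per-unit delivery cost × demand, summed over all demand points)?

Open {A, B, C}; cheapest assignment that respects the capacities:
  A (cap 8, load 6): C-β, C-ζ — cost 4×6 + 2×3 = 30
  B (cap 13, load 13): C-γ, C-δ — cost 5×3 + 8×2 = 31
  C (cap 9, load 6): C-α, C-ε — cost 2×4 + 4×8 = 40
  Shipping 101, fixed 175 → total 276.
  Any other capacity-feasible assignment to {A, B, C} ships for at least 101.
Total demand is 25 and no other set of sites has combined capacity ≥ 25, so {A, B, C} is the only feasible choice of open sites. Minimum: 276.

276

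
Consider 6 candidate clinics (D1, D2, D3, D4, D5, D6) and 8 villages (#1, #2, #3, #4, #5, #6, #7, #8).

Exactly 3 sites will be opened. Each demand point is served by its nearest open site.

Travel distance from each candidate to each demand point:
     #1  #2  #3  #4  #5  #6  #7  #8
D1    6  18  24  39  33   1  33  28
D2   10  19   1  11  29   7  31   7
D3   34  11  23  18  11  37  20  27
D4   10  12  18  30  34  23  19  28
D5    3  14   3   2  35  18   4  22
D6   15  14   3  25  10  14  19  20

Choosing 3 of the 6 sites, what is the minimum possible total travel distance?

Open {D2, D3, D5}.
  #1→D5 3, #2→D3 11, #3→D2 1, #4→D5 2, #5→D3 11, #6→D2 7, #7→D5 4, #8→D2 7  ⇒ total 46.
Compare {D2, D5, D6}: total 48.
Compare {D1, D3, D5}: total 57.
No size-3 selection does better; minimum is 46.

46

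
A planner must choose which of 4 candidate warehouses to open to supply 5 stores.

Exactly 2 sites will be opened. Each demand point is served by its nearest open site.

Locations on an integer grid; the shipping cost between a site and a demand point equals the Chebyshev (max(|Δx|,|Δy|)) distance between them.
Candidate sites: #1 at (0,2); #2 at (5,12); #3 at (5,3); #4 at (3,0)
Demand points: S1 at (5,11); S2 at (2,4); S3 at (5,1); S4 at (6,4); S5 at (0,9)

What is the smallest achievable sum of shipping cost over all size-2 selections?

Open {#2, #3}.
  S1→#2 1, S2→#3 3, S3→#3 2, S4→#3 1, S5→#2 5  ⇒ total 12.
Compare {#2, #4}: total 16.
Compare {#1, #2}: total 19.
No size-2 selection does better; minimum is 12.

12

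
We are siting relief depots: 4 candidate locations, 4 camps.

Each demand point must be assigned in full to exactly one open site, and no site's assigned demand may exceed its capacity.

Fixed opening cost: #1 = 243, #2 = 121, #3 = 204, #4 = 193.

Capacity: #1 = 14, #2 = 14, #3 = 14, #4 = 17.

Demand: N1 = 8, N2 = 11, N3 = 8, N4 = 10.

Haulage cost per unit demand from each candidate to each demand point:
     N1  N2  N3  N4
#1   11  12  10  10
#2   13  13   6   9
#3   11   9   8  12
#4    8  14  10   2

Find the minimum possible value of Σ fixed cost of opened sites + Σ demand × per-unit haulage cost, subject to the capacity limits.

851

Open {#2, #3, #4}; cheapest assignment that respects the capacities:
  #2 (cap 14, load 10): N4 — cost 10×9 = 90
  #3 (cap 14, load 11): N2 — cost 11×9 = 99
  #4 (cap 17, load 16): N1, N3 — cost 8×8 + 8×10 = 144
  Shipping 333, fixed 518 → total 851.
  Any other capacity-feasible assignment to {#2, #3, #4} ships for at least 333.
Compare {#1, #2, #4}: its best feasible assignment gives total 923.
Compare {#1, #3, #4}: its best feasible assignment gives total 983.
Every other set of open sites that can feasibly serve all demand totals ≥ 923 even under its best assignment. Minimum: 851.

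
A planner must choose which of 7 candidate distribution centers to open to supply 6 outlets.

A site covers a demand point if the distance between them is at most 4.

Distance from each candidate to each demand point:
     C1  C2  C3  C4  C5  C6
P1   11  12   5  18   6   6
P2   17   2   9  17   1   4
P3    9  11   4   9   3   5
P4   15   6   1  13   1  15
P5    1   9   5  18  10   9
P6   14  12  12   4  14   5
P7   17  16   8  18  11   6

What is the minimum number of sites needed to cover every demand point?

4

Coverage sets (demand points within 4 of each site):
  P1: {}
  P2: {C2, C5, C6}
  P3: {C3, C5}
  P4: {C3, C5}
  P5: {C1}
  P6: {C4}
  P7: {}
No 3 sites suffice: every size-3 union leaves at least one demand point uncovered.
But {P2, P3, P5, P6} covers everything, so the minimum is 4.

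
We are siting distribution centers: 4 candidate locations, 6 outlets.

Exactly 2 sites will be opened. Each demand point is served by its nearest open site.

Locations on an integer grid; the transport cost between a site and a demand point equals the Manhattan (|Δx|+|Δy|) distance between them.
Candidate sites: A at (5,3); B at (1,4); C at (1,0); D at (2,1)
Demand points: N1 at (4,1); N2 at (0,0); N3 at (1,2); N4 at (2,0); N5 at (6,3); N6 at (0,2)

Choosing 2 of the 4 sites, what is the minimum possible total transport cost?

11

Open {A, C}.
  N1→A 3, N2→C 1, N3→C 2, N4→C 1, N5→A 1, N6→C 3  ⇒ total 11.
Compare {A, D}: total 12.
Compare {C, D}: total 15.
No size-2 selection does better; minimum is 11.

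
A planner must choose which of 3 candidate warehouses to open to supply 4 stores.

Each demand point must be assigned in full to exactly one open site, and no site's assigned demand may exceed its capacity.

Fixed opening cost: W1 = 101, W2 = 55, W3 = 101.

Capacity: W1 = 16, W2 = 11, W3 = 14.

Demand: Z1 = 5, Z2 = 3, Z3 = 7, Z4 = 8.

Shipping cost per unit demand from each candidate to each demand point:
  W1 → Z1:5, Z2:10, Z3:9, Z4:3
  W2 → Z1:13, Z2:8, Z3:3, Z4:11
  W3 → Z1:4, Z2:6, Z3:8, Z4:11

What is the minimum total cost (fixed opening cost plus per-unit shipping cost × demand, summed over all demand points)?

250

Open {W1, W2}; cheapest assignment that respects the capacities:
  W1 (cap 16, load 13): Z1, Z4 — cost 5×5 + 8×3 = 49
  W2 (cap 11, load 10): Z2, Z3 — cost 3×8 + 7×3 = 45
  Shipping 94, fixed 156 → total 250.
  Any other capacity-feasible assignment to {W1, W2} ships for at least 94.
Compare {W2, W3}: its best feasible assignment gives total 309.
Compare {W1, W3}: its best feasible assignment gives total 325.
Every other set of open sites that can feasibly serve all demand totals ≥ 309 even under its best assignment. Minimum: 250.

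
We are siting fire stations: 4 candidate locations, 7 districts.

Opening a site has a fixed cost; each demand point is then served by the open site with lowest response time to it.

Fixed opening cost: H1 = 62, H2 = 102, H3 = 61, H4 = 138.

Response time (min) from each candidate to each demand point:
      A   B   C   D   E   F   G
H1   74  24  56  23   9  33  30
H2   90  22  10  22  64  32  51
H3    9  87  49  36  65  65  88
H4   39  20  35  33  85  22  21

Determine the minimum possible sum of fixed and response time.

Open {H1, H3}: assign each demand point to its cheapest open site.
  A→H3 9, B→H1 24, C→H3 49, D→H1 23, E→H1 9, F→H1 33, G→H1 30
  response time 177, fixed 123 → total 300.
Compare {H1}: response time 249 + fixed 62 = 311.
Compare {H1, H2, H3}: response time 134 + fixed 225 = 359.
Compare {H1, H2}: response time 199 + fixed 164 = 363.
All other subsets cost ≥ 311. Minimum total cost: 300.

300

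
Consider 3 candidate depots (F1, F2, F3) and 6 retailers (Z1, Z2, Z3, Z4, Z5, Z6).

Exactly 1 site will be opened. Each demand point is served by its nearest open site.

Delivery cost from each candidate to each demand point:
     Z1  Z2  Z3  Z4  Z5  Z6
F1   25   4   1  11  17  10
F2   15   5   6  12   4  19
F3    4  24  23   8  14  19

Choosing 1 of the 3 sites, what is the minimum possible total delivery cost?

61

Open {F2}.
  Z1→F2 15, Z2→F2 5, Z3→F2 6, Z4→F2 12, Z5→F2 4, Z6→F2 19  ⇒ total 61.
Compare {F1}: total 68.
Compare {F3}: total 92.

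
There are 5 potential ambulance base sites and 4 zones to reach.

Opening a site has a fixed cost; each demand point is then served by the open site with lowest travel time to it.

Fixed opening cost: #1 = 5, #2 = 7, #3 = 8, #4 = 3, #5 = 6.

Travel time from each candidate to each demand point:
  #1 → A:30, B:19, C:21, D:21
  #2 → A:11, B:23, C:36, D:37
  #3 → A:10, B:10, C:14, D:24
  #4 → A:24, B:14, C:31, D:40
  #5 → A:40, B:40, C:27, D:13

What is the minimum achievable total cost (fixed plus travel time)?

61

Open {#3, #5}: assign each demand point to its cheapest open site.
  A→#3 10, B→#3 10, C→#3 14, D→#5 13
  travel time 47, fixed 14 → total 61.
Compare {#3, #4, #5}: travel time 47 + fixed 17 = 64.
Compare {#3}: travel time 58 + fixed 8 = 66.
Compare {#1, #3, #5}: travel time 47 + fixed 19 = 66.
All other subsets cost ≥ 64. Minimum total cost: 61.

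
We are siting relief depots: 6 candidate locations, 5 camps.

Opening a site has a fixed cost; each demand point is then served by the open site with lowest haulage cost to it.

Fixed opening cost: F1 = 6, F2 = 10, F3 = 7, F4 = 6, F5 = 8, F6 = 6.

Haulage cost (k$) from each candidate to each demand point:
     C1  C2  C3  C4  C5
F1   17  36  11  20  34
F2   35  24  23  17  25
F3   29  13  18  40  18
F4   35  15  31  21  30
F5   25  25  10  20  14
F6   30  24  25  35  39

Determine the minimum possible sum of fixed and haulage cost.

Open {F1, F3}: assign each demand point to its cheapest open site.
  C1→F1 17, C2→F3 13, C3→F1 11, C4→F1 20, C5→F3 18
  haulage cost 79, fixed 13 → total 92.
Compare {F1, F3, F5}: haulage cost 74 + fixed 21 = 95.
Compare {F1, F4, F5}: haulage cost 76 + fixed 20 = 96.
Compare {F3, F5}: haulage cost 82 + fixed 15 = 97.
All other subsets cost ≥ 95. Minimum total cost: 92.

92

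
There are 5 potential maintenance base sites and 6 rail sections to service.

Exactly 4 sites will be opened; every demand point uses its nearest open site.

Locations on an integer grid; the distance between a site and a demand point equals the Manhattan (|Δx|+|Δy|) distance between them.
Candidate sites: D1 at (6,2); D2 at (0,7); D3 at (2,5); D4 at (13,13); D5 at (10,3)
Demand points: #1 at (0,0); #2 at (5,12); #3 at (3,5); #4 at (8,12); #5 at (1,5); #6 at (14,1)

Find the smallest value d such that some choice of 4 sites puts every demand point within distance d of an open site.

9

Open {D1, D2, D3, D4}.
  Farthest demand point is #2 at distance 9 (to D4); all others are ≤ 9.
With {D1, D2, D4, D5} the worst case is 9.
With {D1, D3, D4, D5} the worst case is 9.
No size-4 selection achieves below 9.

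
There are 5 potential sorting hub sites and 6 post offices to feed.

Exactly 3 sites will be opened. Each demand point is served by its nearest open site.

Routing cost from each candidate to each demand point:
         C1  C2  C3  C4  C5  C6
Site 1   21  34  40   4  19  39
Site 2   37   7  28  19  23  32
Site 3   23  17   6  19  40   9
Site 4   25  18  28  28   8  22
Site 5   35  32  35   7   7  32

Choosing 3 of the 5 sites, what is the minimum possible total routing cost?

59

Open {Site 2, Site 3, Site 5}.
  C1→Site 3 23, C2→Site 2 7, C3→Site 3 6, C4→Site 5 7, C5→Site 5 7, C6→Site 3 9  ⇒ total 59.
Compare {Site 1, Site 3, Site 5}: total 64.
Compare {Site 1, Site 3, Site 4}: total 65.
No size-3 selection does better; minimum is 59.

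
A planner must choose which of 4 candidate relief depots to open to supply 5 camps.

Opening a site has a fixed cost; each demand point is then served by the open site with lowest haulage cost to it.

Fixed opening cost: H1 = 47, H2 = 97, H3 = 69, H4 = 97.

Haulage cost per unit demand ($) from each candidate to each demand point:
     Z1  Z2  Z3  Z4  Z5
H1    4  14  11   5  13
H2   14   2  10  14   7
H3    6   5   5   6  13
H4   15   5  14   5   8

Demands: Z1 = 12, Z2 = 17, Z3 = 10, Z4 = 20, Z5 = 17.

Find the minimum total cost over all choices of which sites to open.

545

Open {H1, H2}: assign each demand point to its cheapest open site.
  Z1→H1 12×4=48, Z2→H2 17×2=34, Z3→H2 10×10=100, Z4→H1 20×5=100, Z5→H2 17×7=119
  haulage cost 401, fixed 144 → total 545.
Compare {H2, H3}: haulage cost 395 + fixed 166 = 561.
Compare {H1, H2, H3}: haulage cost 351 + fixed 213 = 564.
Compare {H3, H4}: haulage cost 443 + fixed 166 = 609.
All other subsets cost ≥ 561. Minimum total cost: 545.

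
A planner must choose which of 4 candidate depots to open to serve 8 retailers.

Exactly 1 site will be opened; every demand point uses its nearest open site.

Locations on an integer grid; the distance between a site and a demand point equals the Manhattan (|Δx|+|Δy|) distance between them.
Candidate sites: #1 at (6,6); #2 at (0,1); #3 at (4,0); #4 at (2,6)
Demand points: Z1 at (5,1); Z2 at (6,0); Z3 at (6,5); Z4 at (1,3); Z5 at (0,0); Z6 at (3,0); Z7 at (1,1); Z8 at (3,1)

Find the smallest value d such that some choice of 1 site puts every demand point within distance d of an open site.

7

Open {#3}.
  Farthest demand point is Z3 at distance 7 (to #3); all others are ≤ 7.
With {#2} the worst case is 10.
With {#4} the worst case is 10.
No size-1 selection achieves below 7.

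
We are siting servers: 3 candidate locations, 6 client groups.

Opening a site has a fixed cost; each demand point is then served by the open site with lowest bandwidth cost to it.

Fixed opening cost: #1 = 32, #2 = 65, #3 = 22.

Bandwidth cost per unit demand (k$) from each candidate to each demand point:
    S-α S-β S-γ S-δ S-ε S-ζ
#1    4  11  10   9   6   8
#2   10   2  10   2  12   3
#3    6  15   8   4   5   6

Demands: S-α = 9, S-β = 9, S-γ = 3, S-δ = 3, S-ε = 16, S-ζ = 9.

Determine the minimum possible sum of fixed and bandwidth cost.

296

Open {#2, #3}: assign each demand point to its cheapest open site.
  S-α→#3 9×6=54, S-β→#2 9×2=18, S-γ→#3 3×8=24, S-δ→#2 3×2=6, S-ε→#3 16×5=80, S-ζ→#2 9×3=27
  bandwidth cost 209, fixed 87 → total 296.
Compare {#1, #2}: bandwidth cost 213 + fixed 97 = 310.
Compare {#1, #2, #3}: bandwidth cost 191 + fixed 119 = 310.
Compare {#1, #3}: bandwidth cost 305 + fixed 54 = 359.
All other subsets cost ≥ 310. Minimum total cost: 296.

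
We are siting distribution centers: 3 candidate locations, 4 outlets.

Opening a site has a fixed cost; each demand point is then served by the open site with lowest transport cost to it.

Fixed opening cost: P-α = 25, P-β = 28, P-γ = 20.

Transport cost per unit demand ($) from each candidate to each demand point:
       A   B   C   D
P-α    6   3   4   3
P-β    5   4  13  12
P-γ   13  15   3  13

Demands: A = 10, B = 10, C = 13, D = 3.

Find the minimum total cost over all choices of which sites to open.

Open {P-α}: assign each demand point to its cheapest open site.
  A→P-α 10×6=60, B→P-α 10×3=30, C→P-α 13×4=52, D→P-α 3×3=9
  transport cost 151, fixed 25 → total 176.
Compare {P-α, P-γ}: transport cost 138 + fixed 45 = 183.
Compare {P-α, P-β}: transport cost 141 + fixed 53 = 194.
Compare {P-α, P-β, P-γ}: transport cost 128 + fixed 73 = 201.
All other subsets cost ≥ 183. Minimum total cost: 176.

176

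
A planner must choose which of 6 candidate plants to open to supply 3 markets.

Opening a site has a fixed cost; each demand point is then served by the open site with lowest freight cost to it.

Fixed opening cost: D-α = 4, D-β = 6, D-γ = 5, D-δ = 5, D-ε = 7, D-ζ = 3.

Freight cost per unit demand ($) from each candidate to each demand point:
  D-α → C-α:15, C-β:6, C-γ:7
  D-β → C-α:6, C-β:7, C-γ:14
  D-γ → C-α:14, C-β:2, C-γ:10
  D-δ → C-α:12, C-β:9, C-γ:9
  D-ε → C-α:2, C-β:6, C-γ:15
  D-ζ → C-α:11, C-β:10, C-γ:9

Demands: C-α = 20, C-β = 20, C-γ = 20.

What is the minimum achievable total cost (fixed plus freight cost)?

236

Open {D-α, D-γ, D-ε}: assign each demand point to its cheapest open site.
  C-α→D-ε 20×2=40, C-β→D-γ 20×2=40, C-γ→D-α 20×7=140
  freight cost 220, fixed 16 → total 236.
Compare {D-α, D-γ, D-ε, D-ζ}: freight cost 220 + fixed 19 = 239.
Compare {D-α, D-γ, D-δ, D-ε}: freight cost 220 + fixed 21 = 241.
Compare {D-α, D-β, D-γ, D-ε}: freight cost 220 + fixed 22 = 242.
All other subsets cost ≥ 239. Minimum total cost: 236.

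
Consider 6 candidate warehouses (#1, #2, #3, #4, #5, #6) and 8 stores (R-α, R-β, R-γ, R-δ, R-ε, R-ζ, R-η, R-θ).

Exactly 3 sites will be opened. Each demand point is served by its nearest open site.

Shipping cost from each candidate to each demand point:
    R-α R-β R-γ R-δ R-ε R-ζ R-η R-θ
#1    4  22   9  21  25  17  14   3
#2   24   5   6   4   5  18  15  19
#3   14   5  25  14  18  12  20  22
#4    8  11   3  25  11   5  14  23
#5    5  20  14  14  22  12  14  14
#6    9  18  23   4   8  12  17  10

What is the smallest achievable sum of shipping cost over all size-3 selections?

43

Open {#1, #2, #4}.
  R-α→#1 4, R-β→#2 5, R-γ→#4 3, R-δ→#2 4, R-ε→#2 5, R-ζ→#4 5, R-η→#1 14, R-θ→#1 3  ⇒ total 43.
Compare {#1, #4, #6}: total 52.
Compare {#1, #2, #3}: total 53.
No size-3 selection does better; minimum is 43.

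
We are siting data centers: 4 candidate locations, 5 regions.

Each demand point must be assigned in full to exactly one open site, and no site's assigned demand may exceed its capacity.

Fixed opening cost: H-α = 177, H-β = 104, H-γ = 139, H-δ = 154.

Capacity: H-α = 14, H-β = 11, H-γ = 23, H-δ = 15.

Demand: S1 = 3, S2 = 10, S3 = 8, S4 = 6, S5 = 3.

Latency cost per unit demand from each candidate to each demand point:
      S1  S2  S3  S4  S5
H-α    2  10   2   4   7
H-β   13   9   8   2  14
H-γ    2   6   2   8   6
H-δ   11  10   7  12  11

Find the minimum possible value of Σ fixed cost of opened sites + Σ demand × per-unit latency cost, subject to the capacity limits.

Open {H-β, H-γ}; cheapest assignment that respects the capacities:
  H-β (cap 11, load 9): S4, S5 — cost 6×2 + 3×14 = 54
  H-γ (cap 23, load 21): S1, S2, S3 — cost 3×2 + 10×6 + 8×2 = 82
  Shipping 136, fixed 243 → total 379.
  Any other capacity-feasible assignment to {H-β, H-γ} ships for at least 136.
Compare {H-α, H-γ}: its best feasible assignment gives total 440.
Compare {H-γ, H-δ}: its best feasible assignment gives total 480.
Every other set of open sites that can feasibly serve all demand totals ≥ 440 even under its best assignment. Minimum: 379.

379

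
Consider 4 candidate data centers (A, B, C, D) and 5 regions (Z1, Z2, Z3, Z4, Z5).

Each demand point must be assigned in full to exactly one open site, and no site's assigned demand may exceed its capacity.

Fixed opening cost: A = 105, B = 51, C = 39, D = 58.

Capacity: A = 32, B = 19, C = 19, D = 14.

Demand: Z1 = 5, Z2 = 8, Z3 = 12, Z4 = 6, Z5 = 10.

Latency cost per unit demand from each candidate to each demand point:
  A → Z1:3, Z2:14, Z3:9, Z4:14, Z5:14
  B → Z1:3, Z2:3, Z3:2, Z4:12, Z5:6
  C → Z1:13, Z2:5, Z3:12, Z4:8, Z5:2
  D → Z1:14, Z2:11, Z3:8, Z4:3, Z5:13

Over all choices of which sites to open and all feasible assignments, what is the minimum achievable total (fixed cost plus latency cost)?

Open {B, C, D}; cheapest assignment that respects the capacities:
  B (cap 19, load 17): Z1, Z3 — cost 5×3 + 12×2 = 39
  C (cap 19, load 18): Z2, Z5 — cost 8×5 + 10×2 = 60
  D (cap 14, load 6): Z4 — cost 6×3 = 18
  Shipping 117, fixed 148 → total 265.
  Any other capacity-feasible assignment to {B, C, D} ships for at least 117.
Compare {A, B, C}: its best feasible assignment gives total 366.
Compare {A, B, C, D}: its best feasible assignment gives total 370.
Every other set of open sites that can feasibly serve all demand totals ≥ 366 even under its best assignment. Minimum: 265.

265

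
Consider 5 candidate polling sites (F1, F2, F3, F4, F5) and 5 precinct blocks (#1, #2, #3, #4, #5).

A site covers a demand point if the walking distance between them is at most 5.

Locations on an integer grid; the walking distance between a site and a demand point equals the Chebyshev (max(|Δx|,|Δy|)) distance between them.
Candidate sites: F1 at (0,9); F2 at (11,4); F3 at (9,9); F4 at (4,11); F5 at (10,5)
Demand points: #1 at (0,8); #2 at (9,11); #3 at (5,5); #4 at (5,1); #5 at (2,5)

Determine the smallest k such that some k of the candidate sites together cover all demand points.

3

Coverage sets (demand points within 5 of each site):
  F1: {#1, #3, #5}
  F2: {}
  F3: {#2, #3}
  F4: {#1, #2}
  F5: {#3, #4}
No 2 sites suffice: every size-2 union leaves at least one demand point uncovered.
But {F1, F3, F5} covers everything, so the minimum is 3.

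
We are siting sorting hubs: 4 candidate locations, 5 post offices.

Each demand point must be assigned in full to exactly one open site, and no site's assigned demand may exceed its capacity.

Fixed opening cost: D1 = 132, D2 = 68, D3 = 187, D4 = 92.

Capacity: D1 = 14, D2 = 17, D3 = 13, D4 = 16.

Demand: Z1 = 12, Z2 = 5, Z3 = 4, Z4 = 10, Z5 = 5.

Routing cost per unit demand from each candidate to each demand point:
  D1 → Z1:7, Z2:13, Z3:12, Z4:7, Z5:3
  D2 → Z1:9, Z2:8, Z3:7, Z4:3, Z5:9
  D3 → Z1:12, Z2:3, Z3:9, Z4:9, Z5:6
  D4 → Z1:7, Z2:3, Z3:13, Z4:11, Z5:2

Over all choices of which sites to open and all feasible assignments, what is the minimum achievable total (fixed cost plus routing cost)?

459

Open {D1, D2, D4}; cheapest assignment that respects the capacities:
  D1 (cap 14, load 12): Z1 — cost 12×7 = 84
  D2 (cap 17, load 14): Z3, Z4 — cost 4×7 + 10×3 = 58
  D4 (cap 16, load 10): Z2, Z5 — cost 5×3 + 5×2 = 25
  Shipping 167, fixed 292 → total 459.
  Any other capacity-feasible assignment to {D1, D2, D4} ships for at least 167.
Compare {D2, D3, D4}: its best feasible assignment gives total 534.
Compare {D1, D2, D3}: its best feasible assignment gives total 574.
Every other set of open sites that can feasibly serve all demand totals ≥ 534 even under its best assignment. Minimum: 459.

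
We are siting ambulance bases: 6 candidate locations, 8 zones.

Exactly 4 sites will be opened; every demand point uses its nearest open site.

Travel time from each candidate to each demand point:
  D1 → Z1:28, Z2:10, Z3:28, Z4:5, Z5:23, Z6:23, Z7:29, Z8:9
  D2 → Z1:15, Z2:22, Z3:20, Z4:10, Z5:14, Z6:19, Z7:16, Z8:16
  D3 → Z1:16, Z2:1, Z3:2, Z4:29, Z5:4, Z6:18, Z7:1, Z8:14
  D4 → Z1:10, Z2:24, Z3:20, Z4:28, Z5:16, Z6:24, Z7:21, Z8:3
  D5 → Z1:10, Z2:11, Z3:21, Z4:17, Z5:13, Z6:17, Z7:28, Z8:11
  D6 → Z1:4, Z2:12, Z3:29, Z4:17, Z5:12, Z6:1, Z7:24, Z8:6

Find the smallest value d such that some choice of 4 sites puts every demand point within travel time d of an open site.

5

Open {D1, D3, D4, D6}.
  Farthest demand point is Z4 at travel time 5 (to D1); all others are ≤ 5.
With {D1, D2, D3, D6} the worst case is 6.
With {D1, D3, D5, D6} the worst case is 6.
No size-4 selection achieves below 5.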